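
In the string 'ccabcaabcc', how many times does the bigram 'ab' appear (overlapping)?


Scanning 'ccabcaabcc' for bigram 'ab':
  Position 0: 'cc' -> no
  Position 1: 'ca' -> no
  Position 2: 'ab' -> MATCH
  Position 3: 'bc' -> no
  Position 4: 'ca' -> no
  Position 5: 'aa' -> no
  Position 6: 'ab' -> MATCH
  Position 7: 'bc' -> no
  Position 8: 'cc' -> no
Total matches: 2

2


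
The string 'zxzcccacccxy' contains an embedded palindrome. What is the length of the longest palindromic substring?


Scanning 'zxzcccacccxy' for palindromic substrings.
Substring at positions 3-9: 'cccaccc'.
Check: reverse('cccaccc') = 'cccaccc' -> palindrome confirmed.
Neighbouring characters ('z' / 'x') break symmetry, so it cannot extend further.
No longer palindromic substring exists; longest length = 7

7


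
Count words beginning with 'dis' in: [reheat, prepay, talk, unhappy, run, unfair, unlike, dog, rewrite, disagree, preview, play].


Checking each word for prefix 'dis':
  'reheat' -> no (count: 0)
  'prepay' -> no (count: 0)
  'talk' -> no (count: 0)
  'unhappy' -> no (count: 0)
  'run' -> no (count: 0)
  'unfair' -> no (count: 0)
  'unlike' -> no (count: 0)
  'dog' -> no (count: 0)
  'rewrite' -> no (count: 0)
  'disagree' -> YES, starts with 'dis' (count: 1)
  'preview' -> no (count: 1)
  'play' -> no (count: 1)
Total with prefix 'dis': 1

1


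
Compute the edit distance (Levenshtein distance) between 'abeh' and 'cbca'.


Building DP table for s1='abeh' (len 4) and s2='cbca' (len 4):
       c  b  c  a
    0  1  2  3  4
  a 1  1  2  3  3
  b 2  2  1  2  3
  e 3  3  2  2  3
  h 4  4  3  3  3
Edit distance = dp[4][4] = 3

3


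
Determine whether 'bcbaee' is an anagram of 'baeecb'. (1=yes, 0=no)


Sort characters of 'bcbaee': 'abbcee'
Sort characters of 'baeecb': 'abbcee'
Sorted forms match -> they ARE anagrams
Result: 1

1


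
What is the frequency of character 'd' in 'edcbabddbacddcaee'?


Scanning 'edcbabddbacddcaee' for 'd':
  Position 1: 'd' -> MATCH (count: 1)
  Position 6: 'd' -> MATCH (count: 2)
  Position 7: 'd' -> MATCH (count: 3)
  Position 11: 'd' -> MATCH (count: 4)
  Position 12: 'd' -> MATCH (count: 5)
Total occurrences of 'd': 5

5


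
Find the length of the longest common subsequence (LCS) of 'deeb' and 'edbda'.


DP table for LCS of 'deeb' and 'edbda':
       e  d  b  d  a
    0  0  0  0  0  0
  d 0  0  1  1  1  1
  e 0  1  1  1  1  1
  e 0  1  1  1  1  1
  b 0  1  1  2  2  2
LCS: 'db'
LCS length = 2

2


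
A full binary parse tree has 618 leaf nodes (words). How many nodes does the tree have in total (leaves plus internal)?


Leaf nodes (terminals): 618
Internal nodes = n - 1 = 618 - 1 = 617
Total = leaves + internal = 618 + 617 = 1235

1235


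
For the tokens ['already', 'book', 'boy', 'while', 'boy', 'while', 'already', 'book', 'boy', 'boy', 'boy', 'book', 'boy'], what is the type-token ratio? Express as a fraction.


Tokens: 13
Unique types: ('already', 'book', 'boy', 'while') = 4
TTR = 4/13
Already in lowest terms.

4/13


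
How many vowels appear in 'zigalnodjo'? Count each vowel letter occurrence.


Scanning each character of 'zigalnodjo':
  Position 1: 'z' -> consonant (running count: 0)
  Position 2: 'i' -> vowel (running count: 1)
  Position 3: 'g' -> consonant (running count: 1)
  Position 4: 'a' -> vowel (running count: 2)
  Position 5: 'l' -> consonant (running count: 2)
  Position 6: 'n' -> consonant (running count: 2)
  Position 7: 'o' -> vowel (running count: 3)
  Position 8: 'd' -> consonant (running count: 3)
  Position 9: 'j' -> consonant (running count: 3)
  Position 10: 'o' -> vowel (running count: 4)
Total vowels: 4

4


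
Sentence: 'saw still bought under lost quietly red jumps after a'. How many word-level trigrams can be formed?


Word trigrams from [10] words:
  Trigram 1: (saw still bought)
  Trigram 2: (still bought under)
  Trigram 3: (bought under lost)
  Trigram 4: (under lost quietly)
  Trigram 5: (lost quietly red)
  Trigram 6: (quietly red jumps)
  Trigram 7: (red jumps after)
  Trigram 8: (jumps after a)
Total word trigrams: 10 - 2 = 8

8


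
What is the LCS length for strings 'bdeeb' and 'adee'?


DP table for LCS of 'bdeeb' and 'adee':
       a  d  e  e
    0  0  0  0  0
  b 0  0  0  0  0
  d 0  0  1  1  1
  e 0  0  1  2  2
  e 0  0  1  2  3
  b 0  0  1  2  3
LCS: 'dee'
LCS length = 3

3


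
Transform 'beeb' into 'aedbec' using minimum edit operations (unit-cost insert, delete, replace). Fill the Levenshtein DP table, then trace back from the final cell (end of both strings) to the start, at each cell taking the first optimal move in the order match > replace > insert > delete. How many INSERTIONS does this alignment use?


Edit distance = 4. Backtracking from cell (4, 6) with preference match > replace > insert > delete,
then listing the resulting alignment 'beeb' -> 'aedbec' left to right:
  Step 1: replace b->a
  Step 2: keep 'e'
  Step 3: insert 'd' [insertion #1]
  Step 4: insert 'b' [insertion #2]
  Step 5: keep 'e'
  Step 6: replace b->c
Total insertions: 2

2


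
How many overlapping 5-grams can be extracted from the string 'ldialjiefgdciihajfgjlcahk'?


String 'ldialjiefgdciihajfgjlcahk' has length L = 25.
Number of overlapping n-grams = L - n + 1
Substituting: 25 - 5 + 1 = 21

21


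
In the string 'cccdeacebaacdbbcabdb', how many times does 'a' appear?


Scanning 'cccdeacebaacdbbcabdb' for 'a':
  Position 5: 'a' -> MATCH (count: 1)
  Position 9: 'a' -> MATCH (count: 2)
  Position 10: 'a' -> MATCH (count: 3)
  Position 16: 'a' -> MATCH (count: 4)
Total occurrences of 'a': 4

4


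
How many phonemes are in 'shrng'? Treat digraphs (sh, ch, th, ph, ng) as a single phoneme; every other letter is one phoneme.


Parsing 'shrng' greedily, digraphs first:
  'sh' -> digraph (1 consonant phoneme) (phonemes so far: 1)
  'r' -> consonant phoneme (phonemes so far: 2)
  'ng' -> digraph (1 consonant phoneme) (phonemes so far: 3)
Total phonemes: 3

3


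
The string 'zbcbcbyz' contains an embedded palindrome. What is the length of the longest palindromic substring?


Scanning 'zbcbcbyz' for palindromic substrings.
Substring at positions 1-5: 'bcbcb'.
Check: reverse('bcbcb') = 'bcbcb' -> palindrome confirmed.
Neighbouring characters ('z' / 'y') break symmetry, so it cannot extend further.
No longer palindromic substring exists; longest length = 5

5


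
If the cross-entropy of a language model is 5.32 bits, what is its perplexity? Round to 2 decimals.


Perplexity formula: PP = 2^H
H = 5.32
PP = 2^5.32
Decompose: 2^5.32 = 2^5 * 2^0.32
2^5 = 32, 2^0.32 ~ 1.2483305
PP ~ 32 * 1.2483305 = 39.9465760
Rounded to 2 decimals: 39.95

39.95


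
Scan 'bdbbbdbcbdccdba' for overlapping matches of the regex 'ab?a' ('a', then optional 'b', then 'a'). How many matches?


Pattern: ab?a means 'a', then optional 'b', then 'a'.
Scanning 'bdbbbdbcbdccdba' position-by-position:
  Pos 0: window 'bdb' -> no
  Pos 1: window 'dbb' -> no
  Pos 2: window 'bbb' -> no
  Pos 3: window 'bbd' -> no
  Pos 4: window 'bdb' -> no
  Pos 5: window 'dbc' -> no
  Pos 6: window 'bcb' -> no
  Pos 7: window 'cbd' -> no
  Pos 8: window 'bdc' -> no
  Pos 9: window 'dcc' -> no
  Pos 10: window 'ccd' -> no
  Pos 11: window 'cdb' -> no
  Pos 12: window 'dba' -> no
  Pos 13: window 'ba' -> no
  Pos 14: window 'a' -> no
Total matches: 0

0


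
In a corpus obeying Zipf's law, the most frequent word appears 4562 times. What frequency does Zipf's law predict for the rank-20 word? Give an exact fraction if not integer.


Zipf's law: freq(rank) = f1 / rank
f1 = 4562, rank = 20
freq = 4562 / 20
GCD(4562, 20) = 2
Simplified: 2281/10

2281/10


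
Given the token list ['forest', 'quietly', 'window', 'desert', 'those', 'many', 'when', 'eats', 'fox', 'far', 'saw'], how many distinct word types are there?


Listing all tokens and tracking unique types:
  Token 1: 'forest' -> NEW (unique so far: 1)
  Token 2: 'quietly' -> NEW (unique so far: 2)
  Token 3: 'window' -> NEW (unique so far: 3)
  Token 4: 'desert' -> NEW (unique so far: 4)
  Token 5: 'those' -> NEW (unique so far: 5)
  Token 6: 'many' -> NEW (unique so far: 6)
  Token 7: 'when' -> NEW (unique so far: 7)
  Token 8: 'eats' -> NEW (unique so far: 8)
  Token 9: 'fox' -> NEW (unique so far: 9)
  Token 10: 'far' -> NEW (unique so far: 10)
  Token 11: 'saw' -> NEW (unique so far: 11)
Unique types: ('desert', 'eats', 'far', 'forest', 'fox', 'many', 'quietly', 'saw', 'those', 'when', 'window')
Vocabulary size: 11

11


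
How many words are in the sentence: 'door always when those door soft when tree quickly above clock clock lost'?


Counting words by splitting on spaces:
  Word 1: 'door'
  Word 2: 'always'
  Word 3: 'when'
  Word 4: 'those'
  Word 5: 'door'
  Word 6: 'soft'
  Word 7: 'when'
  Word 8: 'tree'
  Word 9: 'quickly'
  Word 10: 'above'
  Word 11: 'clock'
  Word 12: 'clock'
  Word 13: 'lost'
Total words: 13

13


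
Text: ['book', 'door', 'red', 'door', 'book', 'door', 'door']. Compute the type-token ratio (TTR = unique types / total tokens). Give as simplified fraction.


Tokens: 7
Unique types: ('book', 'door', 'red') = 3
TTR = 3/7
Already in lowest terms.

3/7


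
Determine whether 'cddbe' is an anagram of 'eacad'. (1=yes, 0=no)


Sort characters of 'cddbe': 'bcdde'
Sort characters of 'eacad': 'aacde'
Sorted forms differ -> they are NOT anagrams
Result: 0

0


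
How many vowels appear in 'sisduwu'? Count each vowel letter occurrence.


Scanning each character of 'sisduwu':
  Position 1: 's' -> consonant (running count: 0)
  Position 2: 'i' -> vowel (running count: 1)
  Position 3: 's' -> consonant (running count: 1)
  Position 4: 'd' -> consonant (running count: 1)
  Position 5: 'u' -> vowel (running count: 2)
  Position 6: 'w' -> consonant (running count: 2)
  Position 7: 'u' -> vowel (running count: 3)
Total vowels: 3

3


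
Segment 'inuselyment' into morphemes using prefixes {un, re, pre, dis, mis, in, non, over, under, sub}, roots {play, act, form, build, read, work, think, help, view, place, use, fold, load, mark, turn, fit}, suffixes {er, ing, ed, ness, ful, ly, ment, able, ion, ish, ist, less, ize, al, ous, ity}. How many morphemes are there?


Segmenting 'inuselyment' against the inventory:
  'in' -> prefix (morpheme 1)
  'use' -> root (morpheme 2)
  'ly' -> suffix (morpheme 3)
  'ment' -> suffix (morpheme 4)
Total morphemes: 4

4


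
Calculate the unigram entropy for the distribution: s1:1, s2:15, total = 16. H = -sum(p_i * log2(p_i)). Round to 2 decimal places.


Computing entropy H = -sum(p_i * log2(p_i)):
  s1: p = 1/16 = 0.0625, -p*log2(p) = 0.2500
  s2: p = 15/16 = 0.9375, -p*log2(p) = 0.0873
H = sum of terms = 0.3373
Rounded to 2 decimals: 0.34

0.34


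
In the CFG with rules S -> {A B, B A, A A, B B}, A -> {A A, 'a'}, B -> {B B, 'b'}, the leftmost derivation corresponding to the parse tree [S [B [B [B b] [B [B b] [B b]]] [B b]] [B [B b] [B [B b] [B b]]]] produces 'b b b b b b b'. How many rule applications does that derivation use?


Every bracketed nonterminal node [X ...] in the tree is produced by exactly one rule application.
Reading the tree off as a leftmost derivation:
  Step 1: S  =>  B B   (applied S -> B B)
  Step 2: B B  =>  B B B   (applied B -> B B)
  Step 3: B B B  =>  B B B B   (applied B -> B B)
  Step 4: B B B B  =>  b B B B   (applied B -> b)
  Step 5: b B B B  =>  b B B B B   (applied B -> B B)
  Step 6: b B B B B  =>  b b B B B   (applied B -> b)
  Step 7: b b B B B  =>  b b b B B   (applied B -> b)
  Step 8: b b b B B  =>  b b b b B   (applied B -> b)
  Step 9: b b b b B  =>  b b b b B B   (applied B -> B B)
  Step 10: b b b b B B  =>  b b b b b B   (applied B -> b)
  Step 11: b b b b b B  =>  b b b b b B B   (applied B -> B B)
  Step 12: b b b b b B B  =>  b b b b b b B   (applied B -> b)
  Step 13: b b b b b b B  =>  b b b b b b b   (applied B -> b)
Final yield: b b b b b b b
Total rewrite steps: 13

13


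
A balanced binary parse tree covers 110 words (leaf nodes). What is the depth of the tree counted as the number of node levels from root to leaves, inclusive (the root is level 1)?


In a balanced binary tree with n leaves the deepest leaf is ceil(log2(n)) edges below the root,
so counting node levels inclusive of root and leaves gives ceil(log2(n)) + 1 levels.
log2(110) = 6.7814
ceil(6.7814) = 7
levels = 7 + 1 = 8

8


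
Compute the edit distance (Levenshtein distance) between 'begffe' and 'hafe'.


Building DP table for s1='begffe' (len 6) and s2='hafe' (len 4):
       h  a  f  e
    0  1  2  3  4
  b 1  1  2  3  4
  e 2  2  2  3  3
  g 3  3  3  3  4
  f 4  4  4  3  4
  f 5  5  5  4  4
  e 6  6  6  5  4
Edit distance = dp[6][4] = 4

4


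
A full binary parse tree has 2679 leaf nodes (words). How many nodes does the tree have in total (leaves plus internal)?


Leaf nodes (terminals): 2679
Internal nodes = n - 1 = 2679 - 1 = 2678
Total = leaves + internal = 2679 + 2678 = 5357

5357


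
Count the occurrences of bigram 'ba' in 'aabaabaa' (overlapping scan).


Scanning 'aabaabaa' for bigram 'ba':
  Position 0: 'aa' -> no
  Position 1: 'ab' -> no
  Position 2: 'ba' -> MATCH
  Position 3: 'aa' -> no
  Position 4: 'ab' -> no
  Position 5: 'ba' -> MATCH
  Position 6: 'aa' -> no
Total matches: 2

2


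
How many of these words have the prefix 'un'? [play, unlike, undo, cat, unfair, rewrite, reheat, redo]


Checking each word for prefix 'un':
  'play' -> no (count: 0)
  'unlike' -> YES, starts with 'un' (count: 1)
  'undo' -> YES, starts with 'un' (count: 2)
  'cat' -> no (count: 2)
  'unfair' -> YES, starts with 'un' (count: 3)
  'rewrite' -> no (count: 3)
  'reheat' -> no (count: 3)
  'redo' -> no (count: 3)
Total with prefix 'un': 3

3


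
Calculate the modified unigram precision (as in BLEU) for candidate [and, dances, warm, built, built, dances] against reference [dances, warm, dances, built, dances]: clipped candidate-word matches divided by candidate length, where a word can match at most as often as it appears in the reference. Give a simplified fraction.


Reference word counts: {'built': 1, 'dances': 3, 'warm': 1}
Checking each candidate word (with clipping):
  'and' -> not in reference -> no match (matches: 0)
  'dances' -> in reference (ref count 3, used 1/3) -> match (matches: 1)
  'warm' -> in reference (ref count 1, used 1/1) -> match (matches: 2)
  'built' -> in reference (ref count 1, used 1/1) -> match (matches: 3)
  'built' -> ref count 1 already used up (1/1) -> clipped, no match (matches: 3)
  'dances' -> in reference (ref count 3, used 2/3) -> match (matches: 4)
Clipped matches: 4, Candidate length: 6
Precision = 4/6 = 2/3

2/3


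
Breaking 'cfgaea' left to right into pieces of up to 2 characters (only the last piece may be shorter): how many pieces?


'cfgaea' has 6 characters.
Chunking with max size 2:
  Chunk 1: 'cf' (positions 0-1)
  Chunk 2: 'ga' (positions 2-3)
  Chunk 3: 'ea' (positions 4-5)
Total chunks: ceil(6 / 2) = 3

3


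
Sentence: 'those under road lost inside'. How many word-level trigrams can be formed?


Word trigrams from [5] words:
  Trigram 1: (those under road)
  Trigram 2: (under road lost)
  Trigram 3: (road lost inside)
Total word trigrams: 5 - 2 = 3

3


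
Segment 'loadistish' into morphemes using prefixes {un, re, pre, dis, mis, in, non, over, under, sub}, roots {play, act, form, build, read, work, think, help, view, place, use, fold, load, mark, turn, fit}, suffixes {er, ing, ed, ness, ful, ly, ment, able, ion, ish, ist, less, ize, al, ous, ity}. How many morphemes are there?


Segmenting 'loadistish' against the inventory:
  'load' -> root (morpheme 1)
  'ist' -> suffix (morpheme 2)
  'ish' -> suffix (morpheme 3)
Total morphemes: 3

3


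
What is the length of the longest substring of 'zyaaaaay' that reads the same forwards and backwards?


Scanning 'zyaaaaay' for palindromic substrings.
Substring at positions 1-7: 'yaaaaay'.
Check: reverse('yaaaaay') = 'yaaaaay' -> palindrome confirmed.
Neighbouring characters ('z' / '-') break symmetry, so it cannot extend further.
No longer palindromic substring exists; longest length = 7

7


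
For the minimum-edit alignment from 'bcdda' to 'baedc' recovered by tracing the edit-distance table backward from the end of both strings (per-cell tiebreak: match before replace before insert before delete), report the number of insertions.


Edit distance = 3. Backtracking from cell (5, 5) with preference match > replace > insert > delete,
then listing the resulting alignment 'bcdda' -> 'baedc' left to right:
  Step 1: keep 'b'
  Step 2: replace c->a
  Step 3: replace d->e
  Step 4: keep 'd'
  Step 5: replace a->c
Total insertions: 0

0


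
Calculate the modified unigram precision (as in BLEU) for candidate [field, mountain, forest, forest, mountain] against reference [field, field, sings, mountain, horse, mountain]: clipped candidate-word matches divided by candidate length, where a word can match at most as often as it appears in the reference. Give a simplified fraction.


Reference word counts: {'field': 2, 'horse': 1, 'mountain': 2, 'sings': 1}
Checking each candidate word (with clipping):
  'field' -> in reference (ref count 2, used 1/2) -> match (matches: 1)
  'mountain' -> in reference (ref count 2, used 1/2) -> match (matches: 2)
  'forest' -> not in reference -> no match (matches: 2)
  'forest' -> not in reference -> no match (matches: 2)
  'mountain' -> in reference (ref count 2, used 2/2) -> match (matches: 3)
Clipped matches: 3, Candidate length: 5
Precision = 3/5

3/5


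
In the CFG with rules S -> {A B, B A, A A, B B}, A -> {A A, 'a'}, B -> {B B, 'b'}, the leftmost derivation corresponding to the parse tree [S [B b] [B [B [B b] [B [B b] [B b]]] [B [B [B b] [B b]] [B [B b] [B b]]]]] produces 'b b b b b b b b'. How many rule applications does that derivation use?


Every bracketed nonterminal node [X ...] in the tree is produced by exactly one rule application.
Reading the tree off as a leftmost derivation:
  Step 1: S  =>  B B   (applied S -> B B)
  Step 2: B B  =>  b B   (applied B -> b)
  Step 3: b B  =>  b B B   (applied B -> B B)
  Step 4: b B B  =>  b B B B   (applied B -> B B)
  Step 5: b B B B  =>  b b B B   (applied B -> b)
  Step 6: b b B B  =>  b b B B B   (applied B -> B B)
  Step 7: b b B B B  =>  b b b B B   (applied B -> b)
  Step 8: b b b B B  =>  b b b b B   (applied B -> b)
  Step 9: b b b b B  =>  b b b b B B   (applied B -> B B)
  Step 10: b b b b B B  =>  b b b b B B B   (applied B -> B B)
  Step 11: b b b b B B B  =>  b b b b b B B   (applied B -> b)
  Step 12: b b b b b B B  =>  b b b b b b B   (applied B -> b)
  Step 13: b b b b b b B  =>  b b b b b b B B   (applied B -> B B)
  Step 14: b b b b b b B B  =>  b b b b b b b B   (applied B -> b)
  Step 15: b b b b b b b B  =>  b b b b b b b b   (applied B -> b)
Final yield: b b b b b b b b
Total rewrite steps: 15

15


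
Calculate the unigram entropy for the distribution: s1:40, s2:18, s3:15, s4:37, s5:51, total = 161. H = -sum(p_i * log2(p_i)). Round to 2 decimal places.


Computing entropy H = -sum(p_i * log2(p_i)):
  s1: p = 40/161 = 0.2484, -p*log2(p) = 0.4991
  s2: p = 18/161 = 0.1118, -p*log2(p) = 0.3534
  s3: p = 15/161 = 0.0932, -p*log2(p) = 0.3190
  s4: p = 37/161 = 0.2298, -p*log2(p) = 0.4875
  s5: p = 51/161 = 0.3168, -p*log2(p) = 0.5254
H = sum of terms = 2.1844
Rounded to 2 decimals: 2.18

2.18


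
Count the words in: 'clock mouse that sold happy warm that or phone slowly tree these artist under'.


Counting words by splitting on spaces:
  Word 1: 'clock'
  Word 2: 'mouse'
  Word 3: 'that'
  Word 4: 'sold'
  Word 5: 'happy'
  Word 6: 'warm'
  Word 7: 'that'
  Word 8: 'or'
  Word 9: 'phone'
  Word 10: 'slowly'
  Word 11: 'tree'
  Word 12: 'these'
  Word 13: 'artist'
  Word 14: 'under'
Total words: 14

14


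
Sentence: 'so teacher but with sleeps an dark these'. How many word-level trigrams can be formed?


Word trigrams from [8] words:
  Trigram 1: (so teacher but)
  Trigram 2: (teacher but with)
  Trigram 3: (but with sleeps)
  Trigram 4: (with sleeps an)
  Trigram 5: (sleeps an dark)
  Trigram 6: (an dark these)
Total word trigrams: 8 - 2 = 6

6


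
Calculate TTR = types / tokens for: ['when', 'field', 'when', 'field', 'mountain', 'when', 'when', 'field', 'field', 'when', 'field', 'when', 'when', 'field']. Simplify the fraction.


Tokens: 14
Unique types: ('field', 'mountain', 'when') = 3
TTR = 3/14
Already in lowest terms.

3/14


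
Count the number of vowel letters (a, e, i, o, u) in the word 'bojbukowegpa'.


Scanning each character of 'bojbukowegpa':
  Position 1: 'b' -> consonant (running count: 0)
  Position 2: 'o' -> vowel (running count: 1)
  Position 3: 'j' -> consonant (running count: 1)
  Position 4: 'b' -> consonant (running count: 1)
  Position 5: 'u' -> vowel (running count: 2)
  Position 6: 'k' -> consonant (running count: 2)
  Position 7: 'o' -> vowel (running count: 3)
  Position 8: 'w' -> consonant (running count: 3)
  Position 9: 'e' -> vowel (running count: 4)
  Position 10: 'g' -> consonant (running count: 4)
  Position 11: 'p' -> consonant (running count: 4)
  Position 12: 'a' -> vowel (running count: 5)
Total vowels: 5

5


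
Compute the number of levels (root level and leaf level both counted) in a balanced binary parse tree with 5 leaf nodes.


In a balanced binary tree with n leaves the deepest leaf is ceil(log2(n)) edges below the root,
so counting node levels inclusive of root and leaves gives ceil(log2(n)) + 1 levels.
log2(5) = 2.3219
ceil(2.3219) = 3
levels = 3 + 1 = 4

4


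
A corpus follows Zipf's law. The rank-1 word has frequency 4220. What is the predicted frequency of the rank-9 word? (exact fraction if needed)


Zipf's law: freq(rank) = f1 / rank
f1 = 4220, rank = 9
freq = 4220 / 9
GCD(4220, 9) = 1
Simplified: 4220/9

4220/9


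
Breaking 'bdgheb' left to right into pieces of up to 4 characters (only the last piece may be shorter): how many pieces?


'bdgheb' has 6 characters.
Chunking with max size 4:
  Chunk 1: 'bdgh' (positions 0-3)
  Chunk 2: 'eb' (positions 4-5)
Total chunks: ceil(6 / 4) = 2

2


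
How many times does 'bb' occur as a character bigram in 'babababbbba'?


Scanning 'babababbbba' for bigram 'bb':
  Position 0: 'ba' -> no
  Position 1: 'ab' -> no
  Position 2: 'ba' -> no
  Position 3: 'ab' -> no
  Position 4: 'ba' -> no
  Position 5: 'ab' -> no
  Position 6: 'bb' -> MATCH
  Position 7: 'bb' -> MATCH
  Position 8: 'bb' -> MATCH
  Position 9: 'ba' -> no
Total matches: 3

3


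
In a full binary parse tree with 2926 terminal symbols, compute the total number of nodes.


Leaf nodes (terminals): 2926
Internal nodes = n - 1 = 2926 - 1 = 2925
Total = leaves + internal = 2926 + 2925 = 5851

5851


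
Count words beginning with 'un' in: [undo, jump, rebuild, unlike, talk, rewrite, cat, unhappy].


Checking each word for prefix 'un':
  'undo' -> YES, starts with 'un' (count: 1)
  'jump' -> no (count: 1)
  'rebuild' -> no (count: 1)
  'unlike' -> YES, starts with 'un' (count: 2)
  'talk' -> no (count: 2)
  'rewrite' -> no (count: 2)
  'cat' -> no (count: 2)
  'unhappy' -> YES, starts with 'un' (count: 3)
Total with prefix 'un': 3

3


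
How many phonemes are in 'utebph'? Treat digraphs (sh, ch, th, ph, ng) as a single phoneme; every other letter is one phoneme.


Parsing 'utebph' greedily, digraphs first:
  'u' -> vowel phoneme (phonemes so far: 1)
  't' -> consonant phoneme (phonemes so far: 2)
  'e' -> vowel phoneme (phonemes so far: 3)
  'b' -> consonant phoneme (phonemes so far: 4)
  'ph' -> digraph (1 consonant phoneme) (phonemes so far: 5)
Total phonemes: 5

5


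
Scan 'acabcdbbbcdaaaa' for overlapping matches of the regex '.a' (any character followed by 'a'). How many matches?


Pattern: .a means any character followed by 'a'.
Scanning 'acabcdbbbcdaaaa' position-by-position:
  Pos 0: window 'ac' -> no
  Pos 1: window 'ca' -> MATCH
  Pos 2: window 'ab' -> no
  Pos 3: window 'bc' -> no
  Pos 4: window 'cd' -> no
  Pos 5: window 'db' -> no
  Pos 6: window 'bb' -> no
  Pos 7: window 'bb' -> no
  Pos 8: window 'bc' -> no
  Pos 9: window 'cd' -> no
  Pos 10: window 'da' -> MATCH
  Pos 11: window 'aa' -> MATCH
  Pos 12: window 'aa' -> MATCH
  Pos 13: window 'aa' -> MATCH
  Pos 14: window 'a' -> no
Total matches: 5

5


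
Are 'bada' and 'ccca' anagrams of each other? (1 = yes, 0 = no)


Sort characters of 'bada': 'aabd'
Sort characters of 'ccca': 'accc'
Sorted forms differ -> they are NOT anagrams
Result: 0

0


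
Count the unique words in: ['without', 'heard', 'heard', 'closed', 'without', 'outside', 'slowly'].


Listing all tokens and tracking unique types:
  Token 1: 'without' -> NEW (unique so far: 1)
  Token 2: 'heard' -> NEW (unique so far: 2)
  Token 3: 'heard' -> duplicate (unique so far: 2)
  Token 4: 'closed' -> NEW (unique so far: 3)
  Token 5: 'without' -> duplicate (unique so far: 3)
  Token 6: 'outside' -> NEW (unique so far: 4)
  Token 7: 'slowly' -> NEW (unique so far: 5)
Unique types: ('closed', 'heard', 'outside', 'slowly', 'without')
Vocabulary size: 5

5


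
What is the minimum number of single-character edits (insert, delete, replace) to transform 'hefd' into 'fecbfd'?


Building DP table for s1='hefd' (len 4) and s2='fecbfd' (len 6):
       f  e  c  b  f  d
    0  1  2  3  4  5  6
  h 1  1  2  3  4  5  6
  e 2  2  1  2  3  4  5
  f 3  2  2  2  3  3  4
  d 4  3  3  3  3  4  3
Edit distance = dp[4][6] = 3

3


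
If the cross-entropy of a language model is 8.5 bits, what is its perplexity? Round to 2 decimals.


Perplexity formula: PP = 2^H
H = 8.5
PP = 2^8.5
Decompose: 2^8.5 = 2^8 * 2^0.5 = 2^8 * sqrt(2)
2^8 = 256, sqrt(2) ~ 1.4142136
PP ~ 256 * 1.4142136 = 362.0386816
Rounded to 2 decimals: 362.04

362.04


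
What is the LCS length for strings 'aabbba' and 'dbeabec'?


DP table for LCS of 'aabbba' and 'dbeabec':
       d  b  e  a  b  e  c
    0  0  0  0  0  0  0  0
  a 0  0  0  0  1  1  1  1
  a 0  0  0  0  1  1  1  1
  b 0  0  1  1  1  2  2  2
  b 0  0  1  1  1  2  2  2
  b 0  0  1  1  1  2  2  2
  a 0  0  1  1  2  2  2  2
LCS: 'ab'
LCS length = 2

2


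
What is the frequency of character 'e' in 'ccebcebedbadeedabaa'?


Scanning 'ccebcebedbadeedabaa' for 'e':
  Position 2: 'e' -> MATCH (count: 1)
  Position 5: 'e' -> MATCH (count: 2)
  Position 7: 'e' -> MATCH (count: 3)
  Position 12: 'e' -> MATCH (count: 4)
  Position 13: 'e' -> MATCH (count: 5)
Total occurrences of 'e': 5

5


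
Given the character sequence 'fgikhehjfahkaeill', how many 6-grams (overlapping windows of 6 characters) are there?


String 'fgikhehjfahkaeill' has length L = 17.
Number of overlapping n-grams = L - n + 1
Substituting: 17 - 6 + 1 = 12

12


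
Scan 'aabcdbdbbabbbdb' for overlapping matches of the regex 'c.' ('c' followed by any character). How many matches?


Pattern: c. means 'c' followed by any character.
Scanning 'aabcdbdbbabbbdb' position-by-position:
  Pos 0: window 'aa' -> no
  Pos 1: window 'ab' -> no
  Pos 2: window 'bc' -> no
  Pos 3: window 'cd' -> MATCH
  Pos 4: window 'db' -> no
  Pos 5: window 'bd' -> no
  Pos 6: window 'db' -> no
  Pos 7: window 'bb' -> no
  Pos 8: window 'ba' -> no
  Pos 9: window 'ab' -> no
  Pos 10: window 'bb' -> no
  Pos 11: window 'bb' -> no
  Pos 12: window 'bd' -> no
  Pos 13: window 'db' -> no
  Pos 14: window 'b' -> no
Total matches: 1

1


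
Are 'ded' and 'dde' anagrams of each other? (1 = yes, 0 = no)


Sort characters of 'ded': 'dde'
Sort characters of 'dde': 'dde'
Sorted forms match -> they ARE anagrams
Result: 1

1


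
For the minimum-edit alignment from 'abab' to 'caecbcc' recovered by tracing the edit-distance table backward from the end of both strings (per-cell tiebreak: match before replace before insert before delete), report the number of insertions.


Edit distance = 5. Backtracking from cell (4, 7) with preference match > replace > insert > delete,
then listing the resulting alignment 'abab' -> 'caecbcc' left to right:
  Step 1: insert 'c' [insertion #1]
  Step 2: keep 'a'
  Step 3: insert 'e' [insertion #2]
  Step 4: insert 'c' [insertion #3]
  Step 5: keep 'b'
  Step 6: replace a->c
  Step 7: replace b->c
Total insertions: 3

3


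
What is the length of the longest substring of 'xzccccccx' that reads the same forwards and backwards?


Scanning 'xzccccccx' for palindromic substrings.
Substring at positions 2-7: 'cccccc'.
Check: reverse('cccccc') = 'cccccc' -> palindrome confirmed.
Neighbouring characters ('z' / 'x') break symmetry, so it cannot extend further.
No longer palindromic substring exists; longest length = 6

6


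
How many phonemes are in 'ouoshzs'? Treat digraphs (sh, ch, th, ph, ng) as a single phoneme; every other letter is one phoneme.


Parsing 'ouoshzs' greedily, digraphs first:
  'o' -> vowel phoneme (phonemes so far: 1)
  'u' -> vowel phoneme (phonemes so far: 2)
  'o' -> vowel phoneme (phonemes so far: 3)
  'sh' -> digraph (1 consonant phoneme) (phonemes so far: 4)
  'z' -> consonant phoneme (phonemes so far: 5)
  's' -> consonant phoneme (phonemes so far: 6)
Total phonemes: 6

6


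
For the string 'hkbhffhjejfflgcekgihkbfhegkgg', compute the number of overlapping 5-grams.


String 'hkbhffhjejfflgcekgihkbfhegkgg' has length L = 29.
Number of overlapping n-grams = L - n + 1
Substituting: 29 - 5 + 1 = 25

25


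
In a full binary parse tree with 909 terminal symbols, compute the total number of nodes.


Leaf nodes (terminals): 909
Internal nodes = n - 1 = 909 - 1 = 908
Total = leaves + internal = 909 + 908 = 1817

1817


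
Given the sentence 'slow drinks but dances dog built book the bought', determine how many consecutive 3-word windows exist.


Word trigrams from [9] words:
  Trigram 1: (slow drinks but)
  Trigram 2: (drinks but dances)
  Trigram 3: (but dances dog)
  Trigram 4: (dances dog built)
  Trigram 5: (dog built book)
  Trigram 6: (built book the)
  Trigram 7: (book the bought)
Total word trigrams: 9 - 2 = 7

7


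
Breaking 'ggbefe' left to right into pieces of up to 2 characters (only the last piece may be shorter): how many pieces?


'ggbefe' has 6 characters.
Chunking with max size 2:
  Chunk 1: 'gg' (positions 0-1)
  Chunk 2: 'be' (positions 2-3)
  Chunk 3: 'fe' (positions 4-5)
Total chunks: ceil(6 / 2) = 3

3


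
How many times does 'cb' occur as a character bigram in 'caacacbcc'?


Scanning 'caacacbcc' for bigram 'cb':
  Position 0: 'ca' -> no
  Position 1: 'aa' -> no
  Position 2: 'ac' -> no
  Position 3: 'ca' -> no
  Position 4: 'ac' -> no
  Position 5: 'cb' -> MATCH
  Position 6: 'bc' -> no
  Position 7: 'cc' -> no
Total matches: 1

1


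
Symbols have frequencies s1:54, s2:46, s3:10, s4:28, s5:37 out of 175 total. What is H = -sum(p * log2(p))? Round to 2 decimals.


Computing entropy H = -sum(p_i * log2(p_i)):
  s1: p = 54/175 = 0.3086, -p*log2(p) = 0.5234
  s2: p = 46/175 = 0.2629, -p*log2(p) = 0.5067
  s3: p = 10/175 = 0.0571, -p*log2(p) = 0.2360
  s4: p = 28/175 = 0.1600, -p*log2(p) = 0.4230
  s5: p = 37/175 = 0.2114, -p*log2(p) = 0.4740
H = sum of terms = 2.1631
Rounded to 2 decimals: 2.16

2.16


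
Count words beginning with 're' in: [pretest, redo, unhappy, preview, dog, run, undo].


Checking each word for prefix 're':
  'pretest' -> no (count: 0)
  'redo' -> YES, starts with 're' (count: 1)
  'unhappy' -> no (count: 1)
  'preview' -> no (count: 1)
  'dog' -> no (count: 1)
  'run' -> no (count: 1)
  'undo' -> no (count: 1)
Total with prefix 're': 1

1


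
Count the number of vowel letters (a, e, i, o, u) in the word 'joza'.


Scanning each character of 'joza':
  Position 1: 'j' -> consonant (running count: 0)
  Position 2: 'o' -> vowel (running count: 1)
  Position 3: 'z' -> consonant (running count: 1)
  Position 4: 'a' -> vowel (running count: 2)
Total vowels: 2

2


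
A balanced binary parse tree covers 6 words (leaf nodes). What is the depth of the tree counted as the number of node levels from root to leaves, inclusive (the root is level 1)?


In a balanced binary tree with n leaves the deepest leaf is ceil(log2(n)) edges below the root,
so counting node levels inclusive of root and leaves gives ceil(log2(n)) + 1 levels.
log2(6) = 2.5850
ceil(2.5850) = 3
levels = 3 + 1 = 4

4


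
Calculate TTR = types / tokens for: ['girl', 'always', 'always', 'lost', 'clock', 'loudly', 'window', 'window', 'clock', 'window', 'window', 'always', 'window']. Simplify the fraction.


Tokens: 13
Unique types: ('always', 'clock', 'girl', 'lost', 'loudly', 'window') = 6
TTR = 6/13
Already in lowest terms.

6/13


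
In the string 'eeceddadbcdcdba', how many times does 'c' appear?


Scanning 'eeceddadbcdcdba' for 'c':
  Position 2: 'c' -> MATCH (count: 1)
  Position 9: 'c' -> MATCH (count: 2)
  Position 11: 'c' -> MATCH (count: 3)
Total occurrences of 'c': 3

3


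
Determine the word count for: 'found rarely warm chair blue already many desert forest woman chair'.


Counting words by splitting on spaces:
  Word 1: 'found'
  Word 2: 'rarely'
  Word 3: 'warm'
  Word 4: 'chair'
  Word 5: 'blue'
  Word 6: 'already'
  Word 7: 'many'
  Word 8: 'desert'
  Word 9: 'forest'
  Word 10: 'woman'
  Word 11: 'chair'
Total words: 11

11


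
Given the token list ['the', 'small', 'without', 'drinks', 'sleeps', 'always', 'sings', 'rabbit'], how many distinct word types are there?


Listing all tokens and tracking unique types:
  Token 1: 'the' -> NEW (unique so far: 1)
  Token 2: 'small' -> NEW (unique so far: 2)
  Token 3: 'without' -> NEW (unique so far: 3)
  Token 4: 'drinks' -> NEW (unique so far: 4)
  Token 5: 'sleeps' -> NEW (unique so far: 5)
  Token 6: 'always' -> NEW (unique so far: 6)
  Token 7: 'sings' -> NEW (unique so far: 7)
  Token 8: 'rabbit' -> NEW (unique so far: 8)
Unique types: ('always', 'drinks', 'rabbit', 'sings', 'sleeps', 'small', 'the', 'without')
Vocabulary size: 8

8


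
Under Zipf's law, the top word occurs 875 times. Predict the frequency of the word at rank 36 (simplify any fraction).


Zipf's law: freq(rank) = f1 / rank
f1 = 875, rank = 36
freq = 875 / 36
GCD(875, 36) = 1
Simplified: 875/36

875/36


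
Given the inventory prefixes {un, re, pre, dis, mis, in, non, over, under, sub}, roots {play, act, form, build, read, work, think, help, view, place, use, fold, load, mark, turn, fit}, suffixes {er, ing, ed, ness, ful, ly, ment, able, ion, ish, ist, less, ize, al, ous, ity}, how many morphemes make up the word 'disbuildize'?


Segmenting 'disbuildize' against the inventory:
  'dis' -> prefix (morpheme 1)
  'build' -> root (morpheme 2)
  'ize' -> suffix (morpheme 3)
Total morphemes: 3

3


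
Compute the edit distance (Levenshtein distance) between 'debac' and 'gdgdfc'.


Building DP table for s1='debac' (len 5) and s2='gdgdfc' (len 6):
       g  d  g  d  f  c
    0  1  2  3  4  5  6
  d 1  1  1  2  3  4  5
  e 2  2  2  2  3  4  5
  b 3  3  3  3  3  4  5
  a 4  4  4  4  4  4  5
  c 5  5  5  5  5  5  4
Edit distance = dp[5][6] = 4

4


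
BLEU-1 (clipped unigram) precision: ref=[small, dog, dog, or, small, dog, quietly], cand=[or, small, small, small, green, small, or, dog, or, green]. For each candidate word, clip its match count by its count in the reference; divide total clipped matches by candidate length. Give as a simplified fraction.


Reference word counts: {'dog': 3, 'or': 1, 'quietly': 1, 'small': 2}
Checking each candidate word (with clipping):
  'or' -> in reference (ref count 1, used 1/1) -> match (matches: 1)
  'small' -> in reference (ref count 2, used 1/2) -> match (matches: 2)
  'small' -> in reference (ref count 2, used 2/2) -> match (matches: 3)
  'small' -> ref count 2 already used up (2/2) -> clipped, no match (matches: 3)
  'green' -> not in reference -> no match (matches: 3)
  'small' -> ref count 2 already used up (2/2) -> clipped, no match (matches: 3)
  'or' -> ref count 1 already used up (1/1) -> clipped, no match (matches: 3)
  'dog' -> in reference (ref count 3, used 1/3) -> match (matches: 4)
  'or' -> ref count 1 already used up (1/1) -> clipped, no match (matches: 4)
  'green' -> not in reference -> no match (matches: 4)
Clipped matches: 4, Candidate length: 10
Precision = 4/10 = 2/5

2/5


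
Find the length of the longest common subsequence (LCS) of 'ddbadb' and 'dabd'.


DP table for LCS of 'ddbadb' and 'dabd':
       d  a  b  d
    0  0  0  0  0
  d 0  1  1  1  1
  d 0  1  1  1  2
  b 0  1  1  2  2
  a 0  1  2  2  2
  d 0  1  2  2  3
  b 0  1  2  3  3
LCS: 'dbd'
LCS length = 3

3


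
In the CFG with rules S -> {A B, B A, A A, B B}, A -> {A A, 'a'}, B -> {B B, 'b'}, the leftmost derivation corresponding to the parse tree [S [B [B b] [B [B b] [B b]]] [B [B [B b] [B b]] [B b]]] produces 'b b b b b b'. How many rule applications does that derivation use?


Every bracketed nonterminal node [X ...] in the tree is produced by exactly one rule application.
Reading the tree off as a leftmost derivation:
  Step 1: S  =>  B B   (applied S -> B B)
  Step 2: B B  =>  B B B   (applied B -> B B)
  Step 3: B B B  =>  b B B   (applied B -> b)
  Step 4: b B B  =>  b B B B   (applied B -> B B)
  Step 5: b B B B  =>  b b B B   (applied B -> b)
  Step 6: b b B B  =>  b b b B   (applied B -> b)
  Step 7: b b b B  =>  b b b B B   (applied B -> B B)
  Step 8: b b b B B  =>  b b b B B B   (applied B -> B B)
  Step 9: b b b B B B  =>  b b b b B B   (applied B -> b)
  Step 10: b b b b B B  =>  b b b b b B   (applied B -> b)
  Step 11: b b b b b B  =>  b b b b b b   (applied B -> b)
Final yield: b b b b b b
Total rewrite steps: 11

11


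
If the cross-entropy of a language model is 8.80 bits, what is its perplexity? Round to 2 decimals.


Perplexity formula: PP = 2^H
H = 8.80
PP = 2^8.80
Decompose: 2^8.80 = 2^8 * 2^0.80
2^8 = 256, 2^0.80 ~ 1.7411011
PP ~ 256 * 1.7411011 = 445.7218816
Rounded to 2 decimals: 445.72

445.72


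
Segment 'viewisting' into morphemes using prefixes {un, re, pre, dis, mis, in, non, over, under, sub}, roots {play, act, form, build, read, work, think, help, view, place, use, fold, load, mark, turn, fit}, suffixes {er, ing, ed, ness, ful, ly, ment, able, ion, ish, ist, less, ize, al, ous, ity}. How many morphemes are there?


Segmenting 'viewisting' against the inventory:
  'view' -> root (morpheme 1)
  'ist' -> suffix (morpheme 2)
  'ing' -> suffix (morpheme 3)
Total morphemes: 3

3


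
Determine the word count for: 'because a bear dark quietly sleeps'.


Counting words by splitting on spaces:
  Word 1: 'because'
  Word 2: 'a'
  Word 3: 'bear'
  Word 4: 'dark'
  Word 5: 'quietly'
  Word 6: 'sleeps'
Total words: 6

6


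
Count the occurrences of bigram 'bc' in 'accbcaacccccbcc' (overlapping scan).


Scanning 'accbcaacccccbcc' for bigram 'bc':
  Position 0: 'ac' -> no
  Position 1: 'cc' -> no
  Position 2: 'cb' -> no
  Position 3: 'bc' -> MATCH
  Position 4: 'ca' -> no
  Position 5: 'aa' -> no
  Position 6: 'ac' -> no
  Position 7: 'cc' -> no
  Position 8: 'cc' -> no
  Position 9: 'cc' -> no
  Position 10: 'cc' -> no
  Position 11: 'cb' -> no
  Position 12: 'bc' -> MATCH
  Position 13: 'cc' -> no
Total matches: 2

2


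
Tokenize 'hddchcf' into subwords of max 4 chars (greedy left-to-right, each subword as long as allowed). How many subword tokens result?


'hddchcf' has 7 characters.
Chunking with max size 4:
  Chunk 1: 'hddc' (positions 0-3)
  Chunk 2: 'hcf' (positions 4-6)
Total chunks: ceil(7 / 4) = 2

2


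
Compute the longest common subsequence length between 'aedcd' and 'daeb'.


DP table for LCS of 'aedcd' and 'daeb':
       d  a  e  b
    0  0  0  0  0
  a 0  0  1  1  1
  e 0  0  1  2  2
  d 0  1  1  2  2
  c 0  1  1  2  2
  d 0  1  1  2  2
LCS: 'ae'
LCS length = 2

2


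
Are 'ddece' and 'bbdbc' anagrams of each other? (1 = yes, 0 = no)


Sort characters of 'ddece': 'cddee'
Sort characters of 'bbdbc': 'bbbcd'
Sorted forms differ -> they are NOT anagrams
Result: 0

0


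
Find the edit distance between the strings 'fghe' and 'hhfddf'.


Building DP table for s1='fghe' (len 4) and s2='hhfddf' (len 6):
       h  h  f  d  d  f
    0  1  2  3  4  5  6
  f 1  1  2  2  3  4  5
  g 2  2  2  3  3  4  5
  h 3  2  2  3  4  4  5
  e 4  3  3  3  4  5  5
Edit distance = dp[4][6] = 5

5
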